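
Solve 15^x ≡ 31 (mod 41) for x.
4

Baby-step giant-step with step n = ⌈√41⌉ = 7.
Baby steps 15^j mod 41 (j:value) for j=0..6: 0:1, 1:15, 2:20, 3:13, 4:31, 5:14, 6:5.
h = 31 is already in the table at j=4, so x = 4.
Check: 15^4 ≡ 31 (mod 41).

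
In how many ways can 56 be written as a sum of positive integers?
526823

p(n) counts ways to write n as a sum of positive integers (order ignored).
Euler's pentagonal recurrence: p(k) = p(k-1) + p(k-2) - p(k-5) - p(k-7) + p(k-12) + p(k-15) - ... (offsets j(3j∓1)/2, signs ++--, p(0)=1, p(<0)=0).
DP table for k = 0..55: p(0)=1, p(1)=1, p(2)=2, p(3)=3, p(4)=5, p(5)=7, p(6)=11, p(7)=15, p(8)=22, p(9)=30, p(10)=42, p(11)=56, p(12)=77, p(13)=101, p(14)=135, p(15)=176, p(16)=231, p(17)=297, p(18)=385, p(19)=490, p(20)=627, p(21)=792, p(22)=1002, p(23)=1255, p(24)=1575, p(25)=1958, p(26)=2436, p(27)=3010, p(28)=3718, p(29)=4565, p(30)=5604, p(31)=6842, p(32)=8349, p(33)=10143, p(34)=12310, p(35)=14883, p(36)=17977, p(37)=21637, p(38)=26015, p(39)=31185, p(40)=37338, p(41)=44583, p(42)=53174, p(43)=63261, p(44)=75175, p(45)=89134, p(46)=105558, p(47)=124754, p(48)=147273, p(49)=173525, p(50)=204226, p(51)=239943, p(52)=281589, p(53)=329931, p(54)=386155, p(55)=451276.
Final step: p(56) = p(55) + p(54) - p(51) - p(49) + p(44) + p(41) - p(34) - p(30) + p(21) + p(16) - p(5)
= 451276 + 386155 - 239943 - 173525 + 75175 + 44583 - 12310 - 5604 + 792 + 231 - 7
= 526823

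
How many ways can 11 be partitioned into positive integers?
56

p(n) counts ways to write n as a sum of positive integers (order ignored).
Euler's pentagonal recurrence: p(k) = p(k-1) + p(k-2) - p(k-5) - p(k-7) + p(k-12) + p(k-15) - ... (offsets j(3j∓1)/2, signs ++--, p(0)=1, p(<0)=0).
DP table for k = 0..10: p(0)=1, p(1)=1, p(2)=2, p(3)=3, p(4)=5, p(5)=7, p(6)=11, p(7)=15, p(8)=22, p(9)=30, p(10)=42.
Final step: p(11) = p(10) + p(9) - p(6) - p(4)
= 42 + 30 - 11 - 5
= 56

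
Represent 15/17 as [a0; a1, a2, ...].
[0; 1, 7, 2]

Euclidean algorithm steps:
15 = 0 × 17 + 15
17 = 1 × 15 + 2
15 = 7 × 2 + 1
2 = 2 × 1 + 0
Continued fraction: [0; 1, 7, 2]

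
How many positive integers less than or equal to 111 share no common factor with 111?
72

111 = 3 × 37
φ(n) = n × ∏(1 - 1/p) for each prime p dividing n
φ(111) = 111 × (1 - 1/3) × (1 - 1/37) = 72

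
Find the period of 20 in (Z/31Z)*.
15

31 is prime, so ord(20) divides φ(31) = 30.
Divisors of 30: 1, 2, 3, 5, 6, 10, 15, 30.
Repeated squaring: 20^1 ≡ 20, 20^2 ≡ 28, 20^4 ≡ 9, 20^8 ≡ 19, 20^16 ≡ 20 (mod 31).
Test 20^d mod 31 for each divisor d in increasing order:
20^1 ≡ 20
20^2 ≡ 28
20^3 = 20^2·20^1 ≡ 2
20^5 = 20^4·20^1 ≡ 25
20^6 = 20^4·20^2 ≡ 4
20^10 = 20^8·20^2 ≡ 5
20^15 = 20^8·20^4·20^2·20^1 ≡ 1  ← first divisor giving 1
The order is 15.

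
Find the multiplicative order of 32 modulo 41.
4

41 is prime, so ord(32) divides φ(41) = 40.
Divisors of 40: 1, 2, 4, 5, 8, 10, 20, 40.
Repeated squaring: 32^1 ≡ 32, 32^2 ≡ 40, 32^4 ≡ 1, 32^8 ≡ 1, 32^16 ≡ 1, 32^32 ≡ 1 (mod 41).
Test 32^d mod 41 for each divisor d in increasing order:
32^1 ≡ 32
32^2 ≡ 40
32^4 ≡ 1  ← first divisor giving 1
The order is 4.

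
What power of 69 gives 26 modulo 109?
4

Baby-step giant-step with step n = ⌈√109⌉ = 11.
Baby steps 69^j mod 109 (j:value) for j=0..10: 0:1, 1:69, 2:74, 3:92, 4:26, 5:50, 6:71, 7:103, 8:22, 9:101, 10:102.
h = 26 is already in the table at j=4, so x = 4.
Check: 69^4 ≡ 26 (mod 109).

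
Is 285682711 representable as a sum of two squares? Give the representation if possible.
Not possible

Factorization: 285682711 = 41 × 191^3
By Fermat: n is sum of two squares iff every prime p ≡ 3 (mod 4) appears to even power.
Prime(s) ≡ 3 (mod 4) with odd exponent: [(191, 3)]
Therefore 285682711 cannot be expressed as a² + b².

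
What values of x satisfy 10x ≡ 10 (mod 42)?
x ≡ 1 (mod 21)

gcd(10, 42) = 2, which divides 10, so solutions exist.
Divide through by 2: 5x ≡ 5 (mod 21).
Find 5^(-1) mod 21 by the extended Euclidean algorithm:
21 = 4 × 5 + 1  ⟹  1 = (1)·21 + (-4)·5
So (-4)·5 ≡ 1 (mod 21), i.e. 5^(-1) ≡ -4 ≡ 17 (mod 21).
x ≡ 17 × 5 = 85 ≡ 1 (mod 21).
Check: 10 × 1 = 10 ≡ 10 (mod 42).
x ≡ 1 (mod 21), giving 2 solutions mod 42.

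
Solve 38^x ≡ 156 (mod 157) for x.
78

Baby-step giant-step with step n = ⌈√157⌉ = 13.
Baby steps 38^j mod 157 (j:value) for j=0..12: 0:1, 1:38, 2:31, 3:79, 4:19, 5:94, 6:118, 7:88, 8:47, 9:59, 10:44, 11:102, 12:108.
Giant-step multiplier: 38^(-13) ≡ 38^(156-13) = 38^143 ≡ 50 (mod 157).
Giant steps γ_i = 156·50^i mod 157: γ_0=156, γ_1=107, γ_2=12, γ_3=129, γ_4=13, γ_5=22, γ_6=1 (in table at j=0).
x = i·n + j = 6·13 + 0 = 78.
Check: 38^78 ≡ 156 (mod 157).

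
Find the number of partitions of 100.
190569292

p(n) counts ways to write n as a sum of positive integers (order ignored).
Euler's pentagonal recurrence: p(k) = p(k-1) + p(k-2) - p(k-5) - p(k-7) + p(k-12) + p(k-15) - ... (offsets j(3j∓1)/2, signs ++--, p(0)=1, p(<0)=0).
DP table for k = 0..99: p(0)=1, p(1)=1, p(2)=2, p(3)=3, p(4)=5, p(5)=7, p(6)=11, p(7)=15, p(8)=22, p(9)=30, p(10)=42, p(11)=56, p(12)=77, p(13)=101, p(14)=135, p(15)=176, p(16)=231, p(17)=297, p(18)=385, p(19)=490, p(20)=627, p(21)=792, p(22)=1002, p(23)=1255, p(24)=1575, p(25)=1958, p(26)=2436, p(27)=3010, p(28)=3718, p(29)=4565, p(30)=5604, p(31)=6842, p(32)=8349, p(33)=10143, p(34)=12310, p(35)=14883, p(36)=17977, p(37)=21637, p(38)=26015, p(39)=31185, p(40)=37338, p(41)=44583, p(42)=53174, p(43)=63261, p(44)=75175, p(45)=89134, p(46)=105558, p(47)=124754, p(48)=147273, p(49)=173525, p(50)=204226, p(51)=239943, p(52)=281589, p(53)=329931, p(54)=386155, p(55)=451276, p(56)=526823, p(57)=614154, p(58)=715220, p(59)=831820, p(60)=966467, p(61)=1121505, p(62)=1300156, p(63)=1505499, p(64)=1741630, p(65)=2012558, p(66)=2323520, p(67)=2679689, p(68)=3087735, p(69)=3554345, p(70)=4087968, p(71)=4697205, p(72)=5392783, p(73)=6185689, p(74)=7089500, p(75)=8118264, p(76)=9289091, p(77)=10619863, p(78)=12132164, p(79)=13848650, p(80)=15796476, p(81)=18004327, p(82)=20506255, p(83)=23338469, p(84)=26543660, p(85)=30167357, p(86)=34262962, p(87)=38887673, p(88)=44108109, p(89)=49995925, p(90)=56634173, p(91)=64112359, p(92)=72533807, p(93)=82010177, p(94)=92669720, p(95)=104651419, p(96)=118114304, p(97)=133230930, p(98)=150198136, p(99)=169229875.
Final step: p(100) = p(99) + p(98) - p(95) - p(93) + p(88) + p(85) - p(78) - p(74) + p(65) + p(60) - p(49) - p(43) + p(30) + p(23) - p(8) - p(0)
= 169229875 + 150198136 - 104651419 - 82010177 + 44108109 + 30167357 - 12132164 - 7089500 + 2012558 + 966467 - 173525 - 63261 + 5604 + 1255 - 22 - 1
= 190569292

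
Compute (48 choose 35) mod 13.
3

Using Lucas' theorem:
Write n=48 and k=35 in base 13:
n in base 13: [3, 9]
k in base 13: [2, 9]
C(48,35) mod 13 = ∏ C(n_i, k_i) mod 13
Digit binomials (mod 13): C(3,2) = 3; C(9,9) = 1
Product: 3 × 1 = 3 ≡ 3 (mod 13)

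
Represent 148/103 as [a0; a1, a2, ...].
[1; 2, 3, 2, 6]

Euclidean algorithm steps:
148 = 1 × 103 + 45
103 = 2 × 45 + 13
45 = 3 × 13 + 6
13 = 2 × 6 + 1
6 = 6 × 1 + 0
Continued fraction: [1; 2, 3, 2, 6]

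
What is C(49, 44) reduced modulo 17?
11

Using Lucas' theorem:
Write n=49 and k=44 in base 17:
n in base 17: [2, 15]
k in base 17: [2, 10]
C(49,44) mod 17 = ∏ C(n_i, k_i) mod 17
Digit binomials (mod 17): C(2,2) = 1; C(15,10) = 3003 ≡ 11
Product: 1 × 11 = 11 ≡ 11 (mod 17)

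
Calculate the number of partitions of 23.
1255

p(n) counts ways to write n as a sum of positive integers (order ignored).
Euler's pentagonal recurrence: p(k) = p(k-1) + p(k-2) - p(k-5) - p(k-7) + p(k-12) + p(k-15) - ... (offsets j(3j∓1)/2, signs ++--, p(0)=1, p(<0)=0).
DP table for k = 0..22: p(0)=1, p(1)=1, p(2)=2, p(3)=3, p(4)=5, p(5)=7, p(6)=11, p(7)=15, p(8)=22, p(9)=30, p(10)=42, p(11)=56, p(12)=77, p(13)=101, p(14)=135, p(15)=176, p(16)=231, p(17)=297, p(18)=385, p(19)=490, p(20)=627, p(21)=792, p(22)=1002.
Final step: p(23) = p(22) + p(21) - p(18) - p(16) + p(11) + p(8) - p(1)
= 1002 + 792 - 385 - 231 + 56 + 22 - 1
= 1255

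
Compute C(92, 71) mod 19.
5

Using Lucas' theorem:
Write n=92 and k=71 in base 19:
n in base 19: [4, 16]
k in base 19: [3, 14]
C(92,71) mod 19 = ∏ C(n_i, k_i) mod 19
Digit binomials (mod 19): C(4,3) = 4; C(16,14) = 120 ≡ 6
Product: 4 × 6 = 24 ≡ 5 (mod 19)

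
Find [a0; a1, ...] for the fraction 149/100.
[1; 2, 24, 2]

Euclidean algorithm steps:
149 = 1 × 100 + 49
100 = 2 × 49 + 2
49 = 24 × 2 + 1
2 = 2 × 1 + 0
Continued fraction: [1; 2, 24, 2]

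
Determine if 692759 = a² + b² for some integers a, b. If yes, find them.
Not possible

Factorization: 692759 = 19^3 × 101
By Fermat: n is sum of two squares iff every prime p ≡ 3 (mod 4) appears to even power.
Prime(s) ≡ 3 (mod 4) with odd exponent: [(19, 3)]
Therefore 692759 cannot be expressed as a² + b².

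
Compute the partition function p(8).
22

p(n) counts ways to write n as a sum of positive integers (order ignored).
Examples: 8; 7 + 1; 6 + 2; 6 + 1 + 1; 5 + 3; ... (22 total)
p(8) = 22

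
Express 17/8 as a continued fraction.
[2; 8]

Euclidean algorithm steps:
17 = 2 × 8 + 1
8 = 8 × 1 + 0
Continued fraction: [2; 8]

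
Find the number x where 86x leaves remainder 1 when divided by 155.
146

gcd(86, 155) = 1, so the inverse exists.
Extended Euclidean algorithm on (155, 86):
155 = 1 × 86 + 69  ⟹  69 = (1)·155 + (-1)·86
86 = 1 × 69 + 17  ⟹  17 = (-1)·155 + (2)·86
69 = 4 × 17 + 1  ⟹  1 = (5)·155 + (-9)·86
So (-9)·86 ≡ 1 (mod 155), i.e. 86^(-1) ≡ -9 ≡ 146 (mod 155).
Check: 86 × 146 = 12556 ≡ 1 (mod 155)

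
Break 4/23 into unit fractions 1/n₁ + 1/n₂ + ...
1/6 + 1/138

Greedy algorithm:
4/23: ceiling(23/4) = 6, use 1/6
1/138: ceiling(138/1) = 138, use 1/138
Result: 4/23 = 1/6 + 1/138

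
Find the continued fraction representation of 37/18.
[2; 18]

Euclidean algorithm steps:
37 = 2 × 18 + 1
18 = 18 × 1 + 0
Continued fraction: [2; 18]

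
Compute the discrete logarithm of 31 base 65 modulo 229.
103

Baby-step giant-step with step n = ⌈√229⌉ = 16.
Baby steps 65^j mod 229 (j:value) for j=0..15: 0:1, 1:65, 2:103, 3:54, 4:75, 5:66, 6:168, 7:157, 8:129, 9:141, 10:5, 11:96, 12:57, 13:41, 14:146, 15:101.
Giant-step multiplier: 65^(-16) ≡ 65^(228-16) = 65^212 ≡ 3 (mod 229).
Giant steps γ_i = 31·3^i mod 229: γ_0=31, γ_1=93, γ_2=50, γ_3=150, γ_4=221, γ_5=205, γ_6=157 (in table at j=7).
x = i·n + j = 6·16 + 7 = 103.
Check: 65^103 ≡ 31 (mod 229).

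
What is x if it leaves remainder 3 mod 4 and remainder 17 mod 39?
95

Using Chinese Remainder Theorem:
M = 4 × 39 = 156
M1 = 39, M2 = 4
y1 = 39^(-1) mod 4 = 3
y2 = 4^(-1) mod 39 = 10
x = (3×39×3 + 17×4×10) mod 156 = 95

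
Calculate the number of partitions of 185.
1071823774337

p(n) counts ways to write n as a sum of positive integers (order ignored).
Euler's pentagonal recurrence: p(k) = p(k-1) + p(k-2) - p(k-5) - p(k-7) + p(k-12) + p(k-15) - ... (offsets j(3j∓1)/2, signs ++--, p(0)=1, p(<0)=0).
DP table for k = 0..184: p(0)=1, p(1)=1, p(2)=2, p(3)=3, p(4)=5, p(5)=7, p(6)=11, p(7)=15, p(8)=22, p(9)=30, p(10)=42, p(11)=56, p(12)=77, p(13)=101, p(14)=135, p(15)=176, p(16)=231, p(17)=297, p(18)=385, p(19)=490, p(20)=627, p(21)=792, p(22)=1002, p(23)=1255, p(24)=1575, p(25)=1958, p(26)=2436, p(27)=3010, p(28)=3718, p(29)=4565, p(30)=5604, p(31)=6842, p(32)=8349, p(33)=10143, p(34)=12310, p(35)=14883, p(36)=17977, p(37)=21637, p(38)=26015, p(39)=31185, p(40)=37338, p(41)=44583, p(42)=53174, p(43)=63261, p(44)=75175, p(45)=89134, p(46)=105558, p(47)=124754, p(48)=147273, p(49)=173525, p(50)=204226, p(51)=239943, p(52)=281589, p(53)=329931, p(54)=386155, p(55)=451276, p(56)=526823, p(57)=614154, p(58)=715220, p(59)=831820, p(60)=966467, p(61)=1121505, p(62)=1300156, p(63)=1505499, p(64)=1741630, p(65)=2012558, p(66)=2323520, p(67)=2679689, p(68)=3087735, p(69)=3554345, p(70)=4087968, p(71)=4697205, p(72)=5392783, p(73)=6185689, p(74)=7089500, p(75)=8118264, p(76)=9289091, p(77)=10619863, p(78)=12132164, p(79)=13848650, p(80)=15796476, p(81)=18004327, p(82)=20506255, p(83)=23338469, p(84)=26543660, p(85)=30167357, p(86)=34262962, p(87)=38887673, p(88)=44108109, p(89)=49995925, p(90)=56634173, p(91)=64112359, p(92)=72533807, p(93)=82010177, p(94)=92669720, p(95)=104651419, p(96)=118114304, p(97)=133230930, p(98)=150198136, p(99)=169229875, p(100)=190569292, p(101)=214481126, p(102)=241265379, p(103)=271248950, p(104)=304801365, p(105)=342325709, p(106)=384276336, p(107)=431149389, p(108)=483502844, p(109)=541946240, p(110)=607163746, p(111)=679903203, p(112)=761002156, p(113)=851376628, p(114)=952050665, p(115)=1064144451, p(116)=1188908248, p(117)=1327710076, p(118)=1482074143, p(119)=1653668665, p(120)=1844349560, p(121)=2056148051, p(122)=2291320912, p(123)=2552338241, p(124)=2841940500, p(125)=3163127352, p(126)=3519222692, p(127)=3913864295, p(128)=4351078600, p(129)=4835271870, p(130)=5371315400, p(131)=5964539504, p(132)=6620830889, p(133)=7346629512, p(134)=8149040695, p(135)=9035836076, p(136)=10015581680, p(137)=11097645016, p(138)=12292341831, p(139)=13610949895, p(140)=15065878135, p(141)=16670689208, p(142)=18440293320, p(143)=20390982757, p(144)=22540654445, p(145)=24908858009, p(146)=27517052599, p(147)=30388671978, p(148)=33549419497, p(149)=37027355200, p(150)=40853235313, p(151)=45060624582, p(152)=49686288421, p(153)=54770336324, p(154)=60356673280, p(155)=66493182097, p(156)=73232243759, p(157)=80630964769, p(158)=88751778802, p(159)=97662728555, p(160)=107438159466, p(161)=118159068427, p(162)=129913904637, p(163)=142798995930, p(164)=156919475295, p(165)=172389800255, p(166)=189334822579, p(167)=207890420102, p(168)=228204732751, p(169)=250438925115, p(170)=274768617130, p(171)=301384802048, p(172)=330495499613, p(173)=362326859895, p(174)=397125074750, p(175)=435157697830, p(176)=476715857290, p(177)=522115831195, p(178)=571701605655, p(179)=625846753120, p(180)=684957390936, p(181)=749474411781, p(182)=819876908323, p(183)=896684817527, p(184)=980462880430.
Final step: p(185) = p(184) + p(183) - p(180) - p(178) + p(173) + p(170) - p(163) - p(159) + p(150) + p(145) - p(134) - p(128) + p(115) + p(108) - p(93) - p(85) + p(68) + p(59) - p(40) - p(30) + p(9)
= 980462880430 + 896684817527 - 684957390936 - 571701605655 + 362326859895 + 274768617130 - 142798995930 - 97662728555 + 40853235313 + 24908858009 - 8149040695 - 4351078600 + 1064144451 + 483502844 - 82010177 - 30167357 + 3087735 + 831820 - 37338 - 5604 + 30
= 1071823774337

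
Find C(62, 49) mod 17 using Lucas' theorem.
0

Using Lucas' theorem:
Write n=62 and k=49 in base 17:
n in base 17: [3, 11]
k in base 17: [2, 15]
C(62,49) mod 17 = ∏ C(n_i, k_i) mod 17
Digit binomials (mod 17): C(3,2) = 3; C(11,15) = 0 (k_i > n_i)
Product: 3 × 0 = 0 ≡ 0 (mod 17)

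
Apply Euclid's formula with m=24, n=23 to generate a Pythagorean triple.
(47, 1104, 1105)

Euclid's formula: a = m² - n², b = 2mn, c = m² + n²
m = 24, n = 23
a = 24² - 23² = 576 - 529 = 47
b = 2 × 24 × 23 = 1104
c = 24² + 23² = 576 + 529 = 1105
Verification: 47² + 1104² = 2209 + 1218816 = 1221025 = 1105² ✓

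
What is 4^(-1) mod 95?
24

gcd(4, 95) = 1, so the inverse exists.
Extended Euclidean algorithm on (95, 4):
95 = 23 × 4 + 3  ⟹  3 = (1)·95 + (-23)·4
4 = 1 × 3 + 1  ⟹  1 = (-1)·95 + (24)·4
So (24)·4 ≡ 1 (mod 95), i.e. 4^(-1) ≡ 24 (mod 95).
Check: 4 × 24 = 96 ≡ 1 (mod 95)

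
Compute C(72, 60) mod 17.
0

Using Lucas' theorem:
Write n=72 and k=60 in base 17:
n in base 17: [4, 4]
k in base 17: [3, 9]
C(72,60) mod 17 = ∏ C(n_i, k_i) mod 17
Digit binomials (mod 17): C(4,3) = 4; C(4,9) = 0 (k_i > n_i)
Product: 4 × 0 = 0 ≡ 0 (mod 17)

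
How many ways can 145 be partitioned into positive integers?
24908858009

p(n) counts ways to write n as a sum of positive integers (order ignored).
Euler's pentagonal recurrence: p(k) = p(k-1) + p(k-2) - p(k-5) - p(k-7) + p(k-12) + p(k-15) - ... (offsets j(3j∓1)/2, signs ++--, p(0)=1, p(<0)=0).
DP table for k = 0..144: p(0)=1, p(1)=1, p(2)=2, p(3)=3, p(4)=5, p(5)=7, p(6)=11, p(7)=15, p(8)=22, p(9)=30, p(10)=42, p(11)=56, p(12)=77, p(13)=101, p(14)=135, p(15)=176, p(16)=231, p(17)=297, p(18)=385, p(19)=490, p(20)=627, p(21)=792, p(22)=1002, p(23)=1255, p(24)=1575, p(25)=1958, p(26)=2436, p(27)=3010, p(28)=3718, p(29)=4565, p(30)=5604, p(31)=6842, p(32)=8349, p(33)=10143, p(34)=12310, p(35)=14883, p(36)=17977, p(37)=21637, p(38)=26015, p(39)=31185, p(40)=37338, p(41)=44583, p(42)=53174, p(43)=63261, p(44)=75175, p(45)=89134, p(46)=105558, p(47)=124754, p(48)=147273, p(49)=173525, p(50)=204226, p(51)=239943, p(52)=281589, p(53)=329931, p(54)=386155, p(55)=451276, p(56)=526823, p(57)=614154, p(58)=715220, p(59)=831820, p(60)=966467, p(61)=1121505, p(62)=1300156, p(63)=1505499, p(64)=1741630, p(65)=2012558, p(66)=2323520, p(67)=2679689, p(68)=3087735, p(69)=3554345, p(70)=4087968, p(71)=4697205, p(72)=5392783, p(73)=6185689, p(74)=7089500, p(75)=8118264, p(76)=9289091, p(77)=10619863, p(78)=12132164, p(79)=13848650, p(80)=15796476, p(81)=18004327, p(82)=20506255, p(83)=23338469, p(84)=26543660, p(85)=30167357, p(86)=34262962, p(87)=38887673, p(88)=44108109, p(89)=49995925, p(90)=56634173, p(91)=64112359, p(92)=72533807, p(93)=82010177, p(94)=92669720, p(95)=104651419, p(96)=118114304, p(97)=133230930, p(98)=150198136, p(99)=169229875, p(100)=190569292, p(101)=214481126, p(102)=241265379, p(103)=271248950, p(104)=304801365, p(105)=342325709, p(106)=384276336, p(107)=431149389, p(108)=483502844, p(109)=541946240, p(110)=607163746, p(111)=679903203, p(112)=761002156, p(113)=851376628, p(114)=952050665, p(115)=1064144451, p(116)=1188908248, p(117)=1327710076, p(118)=1482074143, p(119)=1653668665, p(120)=1844349560, p(121)=2056148051, p(122)=2291320912, p(123)=2552338241, p(124)=2841940500, p(125)=3163127352, p(126)=3519222692, p(127)=3913864295, p(128)=4351078600, p(129)=4835271870, p(130)=5371315400, p(131)=5964539504, p(132)=6620830889, p(133)=7346629512, p(134)=8149040695, p(135)=9035836076, p(136)=10015581680, p(137)=11097645016, p(138)=12292341831, p(139)=13610949895, p(140)=15065878135, p(141)=16670689208, p(142)=18440293320, p(143)=20390982757, p(144)=22540654445.
Final step: p(145) = p(144) + p(143) - p(140) - p(138) + p(133) + p(130) - p(123) - p(119) + p(110) + p(105) - p(94) - p(88) + p(75) + p(68) - p(53) - p(45) + p(28) + p(19) - p(0)
= 22540654445 + 20390982757 - 15065878135 - 12292341831 + 7346629512 + 5371315400 - 2552338241 - 1653668665 + 607163746 + 342325709 - 92669720 - 44108109 + 8118264 + 3087735 - 329931 - 89134 + 3718 + 490 - 1
= 24908858009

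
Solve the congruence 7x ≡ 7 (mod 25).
x ≡ 1 (mod 25)

gcd(7, 25) = 1, which divides 7, so solutions exist.
Find 7^(-1) mod 25 by the extended Euclidean algorithm:
25 = 3 × 7 + 4  ⟹  4 = (1)·25 + (-3)·7
7 = 1 × 4 + 3  ⟹  3 = (-1)·25 + (4)·7
4 = 1 × 3 + 1  ⟹  1 = (2)·25 + (-7)·7
So (-7)·7 ≡ 1 (mod 25), i.e. 7^(-1) ≡ -7 ≡ 18 (mod 25).
x ≡ 18 × 7 = 126 ≡ 1 (mod 25).
Check: 7 × 1 = 7 ≡ 7 (mod 25).
Unique solution: x ≡ 1 (mod 25)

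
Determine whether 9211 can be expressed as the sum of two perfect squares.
Not possible

Factorization: 9211 = 61 × 151
By Fermat: n is sum of two squares iff every prime p ≡ 3 (mod 4) appears to even power.
Prime(s) ≡ 3 (mod 4) with odd exponent: [(151, 1)]
Therefore 9211 cannot be expressed as a² + b².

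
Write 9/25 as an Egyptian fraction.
1/3 + 1/38 + 1/2850

Greedy algorithm:
9/25: ceiling(25/9) = 3, use 1/3
2/75: ceiling(75/2) = 38, use 1/38
1/2850: ceiling(2850/1) = 2850, use 1/2850
Result: 9/25 = 1/3 + 1/38 + 1/2850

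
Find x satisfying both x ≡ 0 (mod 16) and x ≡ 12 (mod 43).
528

Using Chinese Remainder Theorem:
M = 16 × 43 = 688
M1 = 43, M2 = 16
y1 = 43^(-1) mod 16 = 3
y2 = 16^(-1) mod 43 = 35
x = (0×43×3 + 12×16×35) mod 688 = 528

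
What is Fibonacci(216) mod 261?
153

Matrix identity: Q^n = [[F_(n+1), F_n], [F_n, F_(n-1)]] with Q = [[1,1],[1,0]].
n = 216 = 11011000₂. Square-and-multiply, entries mod 261:
Q^1 = [[1,1],[1,0]]
Q^3 = (Q^1)²·Q = [[3,2],[2,1]]
Q^6 = (Q^3)² = [[13,8],[8,5]]
Q^13 = (Q^6)²·Q = [[116,233],[233,144]]
Q^27 = (Q^13)²·Q = [[174,146],[146,28]]
Q^54 = (Q^27)² = [[175,260],[260,176]]
Q^108 = (Q^54)² = [[89,171],[171,179]]
Q^216 = (Q^108)² = [[100,153],[153,208]]
F_216 mod 261 = Q^216[0][1] = 153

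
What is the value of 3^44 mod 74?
49

Repeated squaring. Binary of 44 = 101100.
3^1 ≡ 3 (mod 74); 3^2 ≡ 9 (mod 74); 3^4 ≡ 7 (mod 74); 3^8 ≡ 49 (mod 74); 3^16 ≡ 33 (mod 74); 3^32 ≡ 53 (mod 74)
3^44 = 3^4 × 3^8 × 3^32 ≡ 49 (mod 74)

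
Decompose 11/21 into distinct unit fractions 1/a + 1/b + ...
1/2 + 1/42

Greedy algorithm:
11/21: ceiling(21/11) = 2, use 1/2
1/42: ceiling(42/1) = 42, use 1/42
Result: 11/21 = 1/2 + 1/42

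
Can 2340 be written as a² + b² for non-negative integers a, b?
6² + 48² (a=6, b=48)

Factorization: 2340 = 2^2 × 3^2 × 5 × 13
By Fermat: n is sum of two squares iff every prime p ≡ 3 (mod 4) appears to even power.
All primes ≡ 3 (mod 4) appear to even power.
Search a = 0, 1, 2, … for 2340 - a² a perfect square: first hit at a = 6: 2340 - 36 = 2304 = 48².
2340 = 6² + 48² = 36 + 2304 ✓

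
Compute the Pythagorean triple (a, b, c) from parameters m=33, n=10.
(989, 660, 1189)

Euclid's formula: a = m² - n², b = 2mn, c = m² + n²
m = 33, n = 10
a = 33² - 10² = 1089 - 100 = 989
b = 2 × 33 × 10 = 660
c = 33² + 10² = 1089 + 100 = 1189
Verification: 989² + 660² = 978121 + 435600 = 1413721 = 1189² ✓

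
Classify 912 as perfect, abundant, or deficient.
abundant

Proper divisors of 912: sum = 1 + 2 + 3 + 4 + 6 + 8 + 12 + 16 + ... + 152 + 228 + 304 + 456 (19 divisors) = 1568
Since 1568 > 912, 912 is abundant.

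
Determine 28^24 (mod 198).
64

Repeated squaring. Binary of 24 = 11000.
28^1 ≡ 28 (mod 198); 28^2 ≡ 190 (mod 198); 28^4 ≡ 64 (mod 198); 28^8 ≡ 136 (mod 198); 28^16 ≡ 82 (mod 198)
28^24 = 28^8 × 28^16 ≡ 64 (mod 198)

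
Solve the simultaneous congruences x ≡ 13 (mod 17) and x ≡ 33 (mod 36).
285

Using Chinese Remainder Theorem:
M = 17 × 36 = 612
M1 = 36, M2 = 17
y1 = 36^(-1) mod 17 = 9
y2 = 17^(-1) mod 36 = 17
x = (13×36×9 + 33×17×17) mod 612 = 285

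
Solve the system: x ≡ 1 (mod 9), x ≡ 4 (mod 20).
64

Using Chinese Remainder Theorem:
M = 9 × 20 = 180
M1 = 20, M2 = 9
y1 = 20^(-1) mod 9 = 5
y2 = 9^(-1) mod 20 = 9
x = (1×20×5 + 4×9×9) mod 180 = 64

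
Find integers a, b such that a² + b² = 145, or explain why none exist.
1² + 12² (a=1, b=12)

Factorization: 145 = 5 × 29
By Fermat: n is sum of two squares iff every prime p ≡ 3 (mod 4) appears to even power.
All primes ≡ 3 (mod 4) appear to even power.
Search a = 0, 1, 2, … for 145 - a² a perfect square: first hit at a = 1: 145 - 1 = 144 = 12².
145 = 1² + 12² = 1 + 144 ✓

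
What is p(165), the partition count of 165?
172389800255

p(n) counts ways to write n as a sum of positive integers (order ignored).
Euler's pentagonal recurrence: p(k) = p(k-1) + p(k-2) - p(k-5) - p(k-7) + p(k-12) + p(k-15) - ... (offsets j(3j∓1)/2, signs ++--, p(0)=1, p(<0)=0).
DP table for k = 0..164: p(0)=1, p(1)=1, p(2)=2, p(3)=3, p(4)=5, p(5)=7, p(6)=11, p(7)=15, p(8)=22, p(9)=30, p(10)=42, p(11)=56, p(12)=77, p(13)=101, p(14)=135, p(15)=176, p(16)=231, p(17)=297, p(18)=385, p(19)=490, p(20)=627, p(21)=792, p(22)=1002, p(23)=1255, p(24)=1575, p(25)=1958, p(26)=2436, p(27)=3010, p(28)=3718, p(29)=4565, p(30)=5604, p(31)=6842, p(32)=8349, p(33)=10143, p(34)=12310, p(35)=14883, p(36)=17977, p(37)=21637, p(38)=26015, p(39)=31185, p(40)=37338, p(41)=44583, p(42)=53174, p(43)=63261, p(44)=75175, p(45)=89134, p(46)=105558, p(47)=124754, p(48)=147273, p(49)=173525, p(50)=204226, p(51)=239943, p(52)=281589, p(53)=329931, p(54)=386155, p(55)=451276, p(56)=526823, p(57)=614154, p(58)=715220, p(59)=831820, p(60)=966467, p(61)=1121505, p(62)=1300156, p(63)=1505499, p(64)=1741630, p(65)=2012558, p(66)=2323520, p(67)=2679689, p(68)=3087735, p(69)=3554345, p(70)=4087968, p(71)=4697205, p(72)=5392783, p(73)=6185689, p(74)=7089500, p(75)=8118264, p(76)=9289091, p(77)=10619863, p(78)=12132164, p(79)=13848650, p(80)=15796476, p(81)=18004327, p(82)=20506255, p(83)=23338469, p(84)=26543660, p(85)=30167357, p(86)=34262962, p(87)=38887673, p(88)=44108109, p(89)=49995925, p(90)=56634173, p(91)=64112359, p(92)=72533807, p(93)=82010177, p(94)=92669720, p(95)=104651419, p(96)=118114304, p(97)=133230930, p(98)=150198136, p(99)=169229875, p(100)=190569292, p(101)=214481126, p(102)=241265379, p(103)=271248950, p(104)=304801365, p(105)=342325709, p(106)=384276336, p(107)=431149389, p(108)=483502844, p(109)=541946240, p(110)=607163746, p(111)=679903203, p(112)=761002156, p(113)=851376628, p(114)=952050665, p(115)=1064144451, p(116)=1188908248, p(117)=1327710076, p(118)=1482074143, p(119)=1653668665, p(120)=1844349560, p(121)=2056148051, p(122)=2291320912, p(123)=2552338241, p(124)=2841940500, p(125)=3163127352, p(126)=3519222692, p(127)=3913864295, p(128)=4351078600, p(129)=4835271870, p(130)=5371315400, p(131)=5964539504, p(132)=6620830889, p(133)=7346629512, p(134)=8149040695, p(135)=9035836076, p(136)=10015581680, p(137)=11097645016, p(138)=12292341831, p(139)=13610949895, p(140)=15065878135, p(141)=16670689208, p(142)=18440293320, p(143)=20390982757, p(144)=22540654445, p(145)=24908858009, p(146)=27517052599, p(147)=30388671978, p(148)=33549419497, p(149)=37027355200, p(150)=40853235313, p(151)=45060624582, p(152)=49686288421, p(153)=54770336324, p(154)=60356673280, p(155)=66493182097, p(156)=73232243759, p(157)=80630964769, p(158)=88751778802, p(159)=97662728555, p(160)=107438159466, p(161)=118159068427, p(162)=129913904637, p(163)=142798995930, p(164)=156919475295.
Final step: p(165) = p(164) + p(163) - p(160) - p(158) + p(153) + p(150) - p(143) - p(139) + p(130) + p(125) - p(114) - p(108) + p(95) + p(88) - p(73) - p(65) + p(48) + p(39) - p(20) - p(10)
= 156919475295 + 142798995930 - 107438159466 - 88751778802 + 54770336324 + 40853235313 - 20390982757 - 13610949895 + 5371315400 + 3163127352 - 952050665 - 483502844 + 104651419 + 44108109 - 6185689 - 2012558 + 147273 + 31185 - 627 - 42
= 172389800255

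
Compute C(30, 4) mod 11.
4

Using Lucas' theorem:
Write n=30 and k=4 in base 11:
n in base 11: [2, 8]
k in base 11: [0, 4]
C(30,4) mod 11 = ∏ C(n_i, k_i) mod 11
Digit binomials (mod 11): C(2,0) = 1; C(8,4) = 70 ≡ 4
Product: 1 × 4 = 4 ≡ 4 (mod 11)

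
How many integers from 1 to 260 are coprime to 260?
96

260 = 2^2 × 5 × 13
φ(n) = n × ∏(1 - 1/p) for each prime p dividing n
φ(260) = 260 × (1 - 1/2) × (1 - 1/5) × (1 - 1/13) = 96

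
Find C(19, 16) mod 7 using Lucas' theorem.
3

Using Lucas' theorem:
Write n=19 and k=16 in base 7:
n in base 7: [2, 5]
k in base 7: [2, 2]
C(19,16) mod 7 = ∏ C(n_i, k_i) mod 7
Digit binomials (mod 7): C(2,2) = 1; C(5,2) = 10 ≡ 3
Product: 1 × 3 = 3 ≡ 3 (mod 7)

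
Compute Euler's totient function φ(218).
108

218 = 2 × 109
φ(n) = n × ∏(1 - 1/p) for each prime p dividing n
φ(218) = 218 × (1 - 1/2) × (1 - 1/109) = 108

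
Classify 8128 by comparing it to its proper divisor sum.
perfect

Proper divisors of 8128: sum = 1 + 2 + 4 + 8 + 16 + 32 + 64 + 127 + 254 + 508 + 1016 + 2032 + 4064 = 8128
Since 8128 = 8128, 8128 is perfect.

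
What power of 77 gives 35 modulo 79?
19

Baby-step giant-step with step n = ⌈√79⌉ = 9.
Baby steps 77^j mod 79 (j:value) for j=0..8: 0:1, 1:77, 2:4, 3:71, 4:16, 5:47, 6:64, 7:30, 8:19.
Giant-step multiplier: 77^(-9) ≡ 77^(78-9) = 77^69 ≡ 27 (mod 79).
Giant steps γ_i = 35·27^i mod 79: γ_0=35, γ_1=76, γ_2=77 (in table at j=1).
x = i·n + j = 2·9 + 1 = 19.
Check: 77^19 ≡ 35 (mod 79).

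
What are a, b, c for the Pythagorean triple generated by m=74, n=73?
(147, 10804, 10805)

Euclid's formula: a = m² - n², b = 2mn, c = m² + n²
m = 74, n = 73
a = 74² - 73² = 5476 - 5329 = 147
b = 2 × 74 × 73 = 10804
c = 74² + 73² = 5476 + 5329 = 10805
Verification: 147² + 10804² = 21609 + 116726416 = 116748025 = 10805² ✓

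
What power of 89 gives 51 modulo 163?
38

Baby-step giant-step with step n = ⌈√163⌉ = 13.
Baby steps 89^j mod 163 (j:value) for j=0..12: 0:1, 1:89, 2:97, 3:157, 4:118, 5:70, 6:36, 7:107, 8:69, 9:110, 10:10, 11:75, 12:155.
Giant-step multiplier: 89^(-13) ≡ 89^(162-13) = 89^149 ≡ 19 (mod 163).
Giant steps γ_i = 51·19^i mod 163: γ_0=51, γ_1=154, γ_2=155 (in table at j=12).
x = i·n + j = 2·13 + 12 = 38.
Check: 89^38 ≡ 51 (mod 163).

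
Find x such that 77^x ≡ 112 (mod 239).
53

Baby-step giant-step with step n = ⌈√239⌉ = 16.
Baby steps 77^j mod 239 (j:value) for j=0..15: 0:1, 1:77, 2:193, 3:43, 4:204, 5:173, 6:176, 7:168, 8:30, 9:159, 10:54, 11:95, 12:145, 13:171, 14:22, 15:21.
Giant-step multiplier: 77^(-16) ≡ 77^(238-16) = 77^222 ≡ 64 (mod 239).
Giant steps γ_i = 112·64^i mod 239: γ_0=112, γ_1=237, γ_2=111, γ_3=173 (in table at j=5).
x = i·n + j = 3·16 + 5 = 53.
Check: 77^53 ≡ 112 (mod 239).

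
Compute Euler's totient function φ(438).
144

438 = 2 × 3 × 73
φ(n) = n × ∏(1 - 1/p) for each prime p dividing n
φ(438) = 438 × (1 - 1/2) × (1 - 1/3) × (1 - 1/73) = 144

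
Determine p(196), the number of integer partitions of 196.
2814570987591

p(n) counts ways to write n as a sum of positive integers (order ignored).
Euler's pentagonal recurrence: p(k) = p(k-1) + p(k-2) - p(k-5) - p(k-7) + p(k-12) + p(k-15) - ... (offsets j(3j∓1)/2, signs ++--, p(0)=1, p(<0)=0).
DP table for k = 0..195: p(0)=1, p(1)=1, p(2)=2, p(3)=3, p(4)=5, p(5)=7, p(6)=11, p(7)=15, p(8)=22, p(9)=30, p(10)=42, p(11)=56, p(12)=77, p(13)=101, p(14)=135, p(15)=176, p(16)=231, p(17)=297, p(18)=385, p(19)=490, p(20)=627, p(21)=792, p(22)=1002, p(23)=1255, p(24)=1575, p(25)=1958, p(26)=2436, p(27)=3010, p(28)=3718, p(29)=4565, p(30)=5604, p(31)=6842, p(32)=8349, p(33)=10143, p(34)=12310, p(35)=14883, p(36)=17977, p(37)=21637, p(38)=26015, p(39)=31185, p(40)=37338, p(41)=44583, p(42)=53174, p(43)=63261, p(44)=75175, p(45)=89134, p(46)=105558, p(47)=124754, p(48)=147273, p(49)=173525, p(50)=204226, p(51)=239943, p(52)=281589, p(53)=329931, p(54)=386155, p(55)=451276, p(56)=526823, p(57)=614154, p(58)=715220, p(59)=831820, p(60)=966467, p(61)=1121505, p(62)=1300156, p(63)=1505499, p(64)=1741630, p(65)=2012558, p(66)=2323520, p(67)=2679689, p(68)=3087735, p(69)=3554345, p(70)=4087968, p(71)=4697205, p(72)=5392783, p(73)=6185689, p(74)=7089500, p(75)=8118264, p(76)=9289091, p(77)=10619863, p(78)=12132164, p(79)=13848650, p(80)=15796476, p(81)=18004327, p(82)=20506255, p(83)=23338469, p(84)=26543660, p(85)=30167357, p(86)=34262962, p(87)=38887673, p(88)=44108109, p(89)=49995925, p(90)=56634173, p(91)=64112359, p(92)=72533807, p(93)=82010177, p(94)=92669720, p(95)=104651419, p(96)=118114304, p(97)=133230930, p(98)=150198136, p(99)=169229875, p(100)=190569292, p(101)=214481126, p(102)=241265379, p(103)=271248950, p(104)=304801365, p(105)=342325709, p(106)=384276336, p(107)=431149389, p(108)=483502844, p(109)=541946240, p(110)=607163746, p(111)=679903203, p(112)=761002156, p(113)=851376628, p(114)=952050665, p(115)=1064144451, p(116)=1188908248, p(117)=1327710076, p(118)=1482074143, p(119)=1653668665, p(120)=1844349560, p(121)=2056148051, p(122)=2291320912, p(123)=2552338241, p(124)=2841940500, p(125)=3163127352, p(126)=3519222692, p(127)=3913864295, p(128)=4351078600, p(129)=4835271870, p(130)=5371315400, p(131)=5964539504, p(132)=6620830889, p(133)=7346629512, p(134)=8149040695, p(135)=9035836076, p(136)=10015581680, p(137)=11097645016, p(138)=12292341831, p(139)=13610949895, p(140)=15065878135, p(141)=16670689208, p(142)=18440293320, p(143)=20390982757, p(144)=22540654445, p(145)=24908858009, p(146)=27517052599, p(147)=30388671978, p(148)=33549419497, p(149)=37027355200, p(150)=40853235313, p(151)=45060624582, p(152)=49686288421, p(153)=54770336324, p(154)=60356673280, p(155)=66493182097, p(156)=73232243759, p(157)=80630964769, p(158)=88751778802, p(159)=97662728555, p(160)=107438159466, p(161)=118159068427, p(162)=129913904637, p(163)=142798995930, p(164)=156919475295, p(165)=172389800255, p(166)=189334822579, p(167)=207890420102, p(168)=228204732751, p(169)=250438925115, p(170)=274768617130, p(171)=301384802048, p(172)=330495499613, p(173)=362326859895, p(174)=397125074750, p(175)=435157697830, p(176)=476715857290, p(177)=522115831195, p(178)=571701605655, p(179)=625846753120, p(180)=684957390936, p(181)=749474411781, p(182)=819876908323, p(183)=896684817527, p(184)=980462880430, p(185)=1071823774337, p(186)=1171432692373, p(187)=1280011042268, p(188)=1398341745571, p(189)=1527273599625, p(190)=1667727404093, p(191)=1820701100652, p(192)=1987276856363, p(193)=2168627105469, p(194)=2366022741845, p(195)=2580840212973.
Final step: p(196) = p(195) + p(194) - p(191) - p(189) + p(184) + p(181) - p(174) - p(170) + p(161) + p(156) - p(145) - p(139) + p(126) + p(119) - p(104) - p(96) + p(79) + p(70) - p(51) - p(41) + p(20) + p(9)
= 2580840212973 + 2366022741845 - 1820701100652 - 1527273599625 + 980462880430 + 749474411781 - 397125074750 - 274768617130 + 118159068427 + 73232243759 - 24908858009 - 13610949895 + 3519222692 + 1653668665 - 304801365 - 118114304 + 13848650 + 4087968 - 239943 - 44583 + 627 + 30
= 2814570987591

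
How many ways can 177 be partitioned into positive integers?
522115831195

p(n) counts ways to write n as a sum of positive integers (order ignored).
Euler's pentagonal recurrence: p(k) = p(k-1) + p(k-2) - p(k-5) - p(k-7) + p(k-12) + p(k-15) - ... (offsets j(3j∓1)/2, signs ++--, p(0)=1, p(<0)=0).
DP table for k = 0..176: p(0)=1, p(1)=1, p(2)=2, p(3)=3, p(4)=5, p(5)=7, p(6)=11, p(7)=15, p(8)=22, p(9)=30, p(10)=42, p(11)=56, p(12)=77, p(13)=101, p(14)=135, p(15)=176, p(16)=231, p(17)=297, p(18)=385, p(19)=490, p(20)=627, p(21)=792, p(22)=1002, p(23)=1255, p(24)=1575, p(25)=1958, p(26)=2436, p(27)=3010, p(28)=3718, p(29)=4565, p(30)=5604, p(31)=6842, p(32)=8349, p(33)=10143, p(34)=12310, p(35)=14883, p(36)=17977, p(37)=21637, p(38)=26015, p(39)=31185, p(40)=37338, p(41)=44583, p(42)=53174, p(43)=63261, p(44)=75175, p(45)=89134, p(46)=105558, p(47)=124754, p(48)=147273, p(49)=173525, p(50)=204226, p(51)=239943, p(52)=281589, p(53)=329931, p(54)=386155, p(55)=451276, p(56)=526823, p(57)=614154, p(58)=715220, p(59)=831820, p(60)=966467, p(61)=1121505, p(62)=1300156, p(63)=1505499, p(64)=1741630, p(65)=2012558, p(66)=2323520, p(67)=2679689, p(68)=3087735, p(69)=3554345, p(70)=4087968, p(71)=4697205, p(72)=5392783, p(73)=6185689, p(74)=7089500, p(75)=8118264, p(76)=9289091, p(77)=10619863, p(78)=12132164, p(79)=13848650, p(80)=15796476, p(81)=18004327, p(82)=20506255, p(83)=23338469, p(84)=26543660, p(85)=30167357, p(86)=34262962, p(87)=38887673, p(88)=44108109, p(89)=49995925, p(90)=56634173, p(91)=64112359, p(92)=72533807, p(93)=82010177, p(94)=92669720, p(95)=104651419, p(96)=118114304, p(97)=133230930, p(98)=150198136, p(99)=169229875, p(100)=190569292, p(101)=214481126, p(102)=241265379, p(103)=271248950, p(104)=304801365, p(105)=342325709, p(106)=384276336, p(107)=431149389, p(108)=483502844, p(109)=541946240, p(110)=607163746, p(111)=679903203, p(112)=761002156, p(113)=851376628, p(114)=952050665, p(115)=1064144451, p(116)=1188908248, p(117)=1327710076, p(118)=1482074143, p(119)=1653668665, p(120)=1844349560, p(121)=2056148051, p(122)=2291320912, p(123)=2552338241, p(124)=2841940500, p(125)=3163127352, p(126)=3519222692, p(127)=3913864295, p(128)=4351078600, p(129)=4835271870, p(130)=5371315400, p(131)=5964539504, p(132)=6620830889, p(133)=7346629512, p(134)=8149040695, p(135)=9035836076, p(136)=10015581680, p(137)=11097645016, p(138)=12292341831, p(139)=13610949895, p(140)=15065878135, p(141)=16670689208, p(142)=18440293320, p(143)=20390982757, p(144)=22540654445, p(145)=24908858009, p(146)=27517052599, p(147)=30388671978, p(148)=33549419497, p(149)=37027355200, p(150)=40853235313, p(151)=45060624582, p(152)=49686288421, p(153)=54770336324, p(154)=60356673280, p(155)=66493182097, p(156)=73232243759, p(157)=80630964769, p(158)=88751778802, p(159)=97662728555, p(160)=107438159466, p(161)=118159068427, p(162)=129913904637, p(163)=142798995930, p(164)=156919475295, p(165)=172389800255, p(166)=189334822579, p(167)=207890420102, p(168)=228204732751, p(169)=250438925115, p(170)=274768617130, p(171)=301384802048, p(172)=330495499613, p(173)=362326859895, p(174)=397125074750, p(175)=435157697830, p(176)=476715857290.
Final step: p(177) = p(176) + p(175) - p(172) - p(170) + p(165) + p(162) - p(155) - p(151) + p(142) + p(137) - p(126) - p(120) + p(107) + p(100) - p(85) - p(77) + p(60) + p(51) - p(32) - p(22) + p(1)
= 476715857290 + 435157697830 - 330495499613 - 274768617130 + 172389800255 + 129913904637 - 66493182097 - 45060624582 + 18440293320 + 11097645016 - 3519222692 - 1844349560 + 431149389 + 190569292 - 30167357 - 10619863 + 966467 + 239943 - 8349 - 1002 + 1
= 522115831195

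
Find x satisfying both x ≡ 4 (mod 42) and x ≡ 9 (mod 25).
634

Using Chinese Remainder Theorem:
M = 42 × 25 = 1050
M1 = 25, M2 = 42
y1 = 25^(-1) mod 42 = 37
y2 = 42^(-1) mod 25 = 3
x = (4×25×37 + 9×42×3) mod 1050 = 634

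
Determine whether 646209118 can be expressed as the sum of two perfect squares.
Not possible

Factorization: 646209118 = 2 × 41 × 199^3
By Fermat: n is sum of two squares iff every prime p ≡ 3 (mod 4) appears to even power.
Prime(s) ≡ 3 (mod 4) with odd exponent: [(199, 3)]
Therefore 646209118 cannot be expressed as a² + b².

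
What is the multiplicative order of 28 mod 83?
41

83 is prime, so ord(28) divides φ(83) = 82.
Divisors of 82: 1, 2, 41, 82.
Repeated squaring: 28^1 ≡ 28, 28^2 ≡ 37, 28^4 ≡ 41, 28^8 ≡ 21, 28^16 ≡ 26, 28^32 ≡ 12, 28^64 ≡ 61 (mod 83).
Test 28^d mod 83 for each divisor d in increasing order:
28^1 ≡ 28
28^2 ≡ 37
28^41 = 28^32·28^8·28^1 ≡ 1  ← first divisor giving 1
The order is 41.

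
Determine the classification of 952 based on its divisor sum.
abundant

Proper divisors of 952: sum = 1 + 2 + 4 + 7 + 8 + 14 + 17 + 28 + 34 + 56 + 68 + 119 + 136 + 238 + 476 = 1208
Since 1208 > 952, 952 is abundant.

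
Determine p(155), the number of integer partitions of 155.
66493182097

p(n) counts ways to write n as a sum of positive integers (order ignored).
Euler's pentagonal recurrence: p(k) = p(k-1) + p(k-2) - p(k-5) - p(k-7) + p(k-12) + p(k-15) - ... (offsets j(3j∓1)/2, signs ++--, p(0)=1, p(<0)=0).
DP table for k = 0..154: p(0)=1, p(1)=1, p(2)=2, p(3)=3, p(4)=5, p(5)=7, p(6)=11, p(7)=15, p(8)=22, p(9)=30, p(10)=42, p(11)=56, p(12)=77, p(13)=101, p(14)=135, p(15)=176, p(16)=231, p(17)=297, p(18)=385, p(19)=490, p(20)=627, p(21)=792, p(22)=1002, p(23)=1255, p(24)=1575, p(25)=1958, p(26)=2436, p(27)=3010, p(28)=3718, p(29)=4565, p(30)=5604, p(31)=6842, p(32)=8349, p(33)=10143, p(34)=12310, p(35)=14883, p(36)=17977, p(37)=21637, p(38)=26015, p(39)=31185, p(40)=37338, p(41)=44583, p(42)=53174, p(43)=63261, p(44)=75175, p(45)=89134, p(46)=105558, p(47)=124754, p(48)=147273, p(49)=173525, p(50)=204226, p(51)=239943, p(52)=281589, p(53)=329931, p(54)=386155, p(55)=451276, p(56)=526823, p(57)=614154, p(58)=715220, p(59)=831820, p(60)=966467, p(61)=1121505, p(62)=1300156, p(63)=1505499, p(64)=1741630, p(65)=2012558, p(66)=2323520, p(67)=2679689, p(68)=3087735, p(69)=3554345, p(70)=4087968, p(71)=4697205, p(72)=5392783, p(73)=6185689, p(74)=7089500, p(75)=8118264, p(76)=9289091, p(77)=10619863, p(78)=12132164, p(79)=13848650, p(80)=15796476, p(81)=18004327, p(82)=20506255, p(83)=23338469, p(84)=26543660, p(85)=30167357, p(86)=34262962, p(87)=38887673, p(88)=44108109, p(89)=49995925, p(90)=56634173, p(91)=64112359, p(92)=72533807, p(93)=82010177, p(94)=92669720, p(95)=104651419, p(96)=118114304, p(97)=133230930, p(98)=150198136, p(99)=169229875, p(100)=190569292, p(101)=214481126, p(102)=241265379, p(103)=271248950, p(104)=304801365, p(105)=342325709, p(106)=384276336, p(107)=431149389, p(108)=483502844, p(109)=541946240, p(110)=607163746, p(111)=679903203, p(112)=761002156, p(113)=851376628, p(114)=952050665, p(115)=1064144451, p(116)=1188908248, p(117)=1327710076, p(118)=1482074143, p(119)=1653668665, p(120)=1844349560, p(121)=2056148051, p(122)=2291320912, p(123)=2552338241, p(124)=2841940500, p(125)=3163127352, p(126)=3519222692, p(127)=3913864295, p(128)=4351078600, p(129)=4835271870, p(130)=5371315400, p(131)=5964539504, p(132)=6620830889, p(133)=7346629512, p(134)=8149040695, p(135)=9035836076, p(136)=10015581680, p(137)=11097645016, p(138)=12292341831, p(139)=13610949895, p(140)=15065878135, p(141)=16670689208, p(142)=18440293320, p(143)=20390982757, p(144)=22540654445, p(145)=24908858009, p(146)=27517052599, p(147)=30388671978, p(148)=33549419497, p(149)=37027355200, p(150)=40853235313, p(151)=45060624582, p(152)=49686288421, p(153)=54770336324, p(154)=60356673280.
Final step: p(155) = p(154) + p(153) - p(150) - p(148) + p(143) + p(140) - p(133) - p(129) + p(120) + p(115) - p(104) - p(98) + p(85) + p(78) - p(63) - p(55) + p(38) + p(29) - p(10) - p(0)
= 60356673280 + 54770336324 - 40853235313 - 33549419497 + 20390982757 + 15065878135 - 7346629512 - 4835271870 + 1844349560 + 1064144451 - 304801365 - 150198136 + 30167357 + 12132164 - 1505499 - 451276 + 26015 + 4565 - 42 - 1
= 66493182097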